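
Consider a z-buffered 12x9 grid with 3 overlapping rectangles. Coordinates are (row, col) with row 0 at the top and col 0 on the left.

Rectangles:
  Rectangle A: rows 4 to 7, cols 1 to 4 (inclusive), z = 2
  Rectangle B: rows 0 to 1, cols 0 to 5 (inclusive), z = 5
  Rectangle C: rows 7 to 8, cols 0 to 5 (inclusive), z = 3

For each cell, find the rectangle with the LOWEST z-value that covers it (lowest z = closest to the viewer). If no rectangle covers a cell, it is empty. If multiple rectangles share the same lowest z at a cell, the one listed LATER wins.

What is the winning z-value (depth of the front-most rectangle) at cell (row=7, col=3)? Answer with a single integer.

Check cell (7,3):
  A: rows 4-7 cols 1-4 z=2 -> covers; best now A (z=2)
  B: rows 0-1 cols 0-5 -> outside (row miss)
  C: rows 7-8 cols 0-5 z=3 -> covers; best now A (z=2)
Winner: A at z=2

Answer: 2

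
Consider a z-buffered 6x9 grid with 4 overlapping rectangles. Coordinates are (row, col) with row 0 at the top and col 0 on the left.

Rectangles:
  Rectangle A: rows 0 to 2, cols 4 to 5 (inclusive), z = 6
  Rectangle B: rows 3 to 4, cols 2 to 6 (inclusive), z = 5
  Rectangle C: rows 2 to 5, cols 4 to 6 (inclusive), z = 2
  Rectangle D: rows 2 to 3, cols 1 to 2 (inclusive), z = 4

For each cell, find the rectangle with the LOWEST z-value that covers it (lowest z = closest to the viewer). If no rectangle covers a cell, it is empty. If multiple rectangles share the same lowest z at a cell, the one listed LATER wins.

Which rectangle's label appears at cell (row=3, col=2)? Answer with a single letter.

Check cell (3,2):
  A: rows 0-2 cols 4-5 -> outside (row miss)
  B: rows 3-4 cols 2-6 z=5 -> covers; best now B (z=5)
  C: rows 2-5 cols 4-6 -> outside (col miss)
  D: rows 2-3 cols 1-2 z=4 -> covers; best now D (z=4)
Winner: D at z=4

Answer: D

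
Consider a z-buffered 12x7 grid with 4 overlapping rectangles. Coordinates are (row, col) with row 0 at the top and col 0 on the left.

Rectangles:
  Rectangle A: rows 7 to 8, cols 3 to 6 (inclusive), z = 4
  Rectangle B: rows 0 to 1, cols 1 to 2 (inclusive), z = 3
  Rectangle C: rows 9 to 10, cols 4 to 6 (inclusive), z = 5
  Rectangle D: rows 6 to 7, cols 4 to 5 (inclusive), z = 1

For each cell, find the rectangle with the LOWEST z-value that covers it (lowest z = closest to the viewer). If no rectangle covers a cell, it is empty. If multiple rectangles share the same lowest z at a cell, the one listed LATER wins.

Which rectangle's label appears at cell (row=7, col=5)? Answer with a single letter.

Check cell (7,5):
  A: rows 7-8 cols 3-6 z=4 -> covers; best now A (z=4)
  B: rows 0-1 cols 1-2 -> outside (row miss)
  C: rows 9-10 cols 4-6 -> outside (row miss)
  D: rows 6-7 cols 4-5 z=1 -> covers; best now D (z=1)
Winner: D at z=1

Answer: D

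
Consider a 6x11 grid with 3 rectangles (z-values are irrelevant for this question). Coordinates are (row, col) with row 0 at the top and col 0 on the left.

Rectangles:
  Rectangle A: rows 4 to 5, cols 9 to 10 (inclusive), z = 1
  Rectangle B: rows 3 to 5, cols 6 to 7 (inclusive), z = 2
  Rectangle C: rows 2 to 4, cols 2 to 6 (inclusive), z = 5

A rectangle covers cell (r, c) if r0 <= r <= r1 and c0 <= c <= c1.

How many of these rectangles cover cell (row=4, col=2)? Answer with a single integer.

Check cell (4,2):
  A: rows 4-5 cols 9-10 -> outside (col miss)
  B: rows 3-5 cols 6-7 -> outside (col miss)
  C: rows 2-4 cols 2-6 -> covers
Count covering = 1

Answer: 1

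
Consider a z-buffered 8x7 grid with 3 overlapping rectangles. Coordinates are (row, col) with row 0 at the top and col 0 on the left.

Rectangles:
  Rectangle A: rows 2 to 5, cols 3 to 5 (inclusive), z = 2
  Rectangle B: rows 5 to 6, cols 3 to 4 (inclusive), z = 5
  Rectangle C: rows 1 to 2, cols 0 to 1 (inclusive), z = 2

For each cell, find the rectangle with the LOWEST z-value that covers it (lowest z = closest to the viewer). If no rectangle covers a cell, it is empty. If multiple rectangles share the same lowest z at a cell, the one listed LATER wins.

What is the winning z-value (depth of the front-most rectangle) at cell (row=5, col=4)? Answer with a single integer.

Answer: 2

Derivation:
Check cell (5,4):
  A: rows 2-5 cols 3-5 z=2 -> covers; best now A (z=2)
  B: rows 5-6 cols 3-4 z=5 -> covers; best now A (z=2)
  C: rows 1-2 cols 0-1 -> outside (row miss)
Winner: A at z=2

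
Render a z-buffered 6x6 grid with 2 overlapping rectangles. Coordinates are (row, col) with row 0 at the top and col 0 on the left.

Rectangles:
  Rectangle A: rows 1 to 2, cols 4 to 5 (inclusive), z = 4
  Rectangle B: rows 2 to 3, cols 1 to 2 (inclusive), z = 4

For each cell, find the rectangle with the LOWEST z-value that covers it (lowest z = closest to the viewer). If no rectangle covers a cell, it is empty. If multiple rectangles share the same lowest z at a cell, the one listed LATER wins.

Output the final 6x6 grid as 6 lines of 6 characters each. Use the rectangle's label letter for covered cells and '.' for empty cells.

......
....AA
.BB.AA
.BB...
......
......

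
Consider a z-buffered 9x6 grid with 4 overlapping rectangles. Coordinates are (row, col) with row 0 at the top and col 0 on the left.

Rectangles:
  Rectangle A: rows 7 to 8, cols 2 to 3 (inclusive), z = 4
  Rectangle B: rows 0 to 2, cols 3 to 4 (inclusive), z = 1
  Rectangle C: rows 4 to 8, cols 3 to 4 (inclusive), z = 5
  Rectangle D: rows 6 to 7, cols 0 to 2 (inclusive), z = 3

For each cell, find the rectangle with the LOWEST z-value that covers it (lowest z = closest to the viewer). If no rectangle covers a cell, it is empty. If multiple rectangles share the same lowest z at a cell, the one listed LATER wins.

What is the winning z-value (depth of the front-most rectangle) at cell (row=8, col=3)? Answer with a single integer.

Check cell (8,3):
  A: rows 7-8 cols 2-3 z=4 -> covers; best now A (z=4)
  B: rows 0-2 cols 3-4 -> outside (row miss)
  C: rows 4-8 cols 3-4 z=5 -> covers; best now A (z=4)
  D: rows 6-7 cols 0-2 -> outside (row miss)
Winner: A at z=4

Answer: 4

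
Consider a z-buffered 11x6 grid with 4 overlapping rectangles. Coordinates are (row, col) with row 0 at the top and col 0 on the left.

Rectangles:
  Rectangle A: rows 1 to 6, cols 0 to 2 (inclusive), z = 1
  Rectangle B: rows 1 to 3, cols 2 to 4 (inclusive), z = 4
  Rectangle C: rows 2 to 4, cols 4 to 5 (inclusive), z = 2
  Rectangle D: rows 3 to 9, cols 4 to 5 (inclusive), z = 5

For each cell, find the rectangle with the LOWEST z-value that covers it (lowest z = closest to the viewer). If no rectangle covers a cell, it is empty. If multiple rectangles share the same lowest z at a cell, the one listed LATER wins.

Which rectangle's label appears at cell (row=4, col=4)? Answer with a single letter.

Answer: C

Derivation:
Check cell (4,4):
  A: rows 1-6 cols 0-2 -> outside (col miss)
  B: rows 1-3 cols 2-4 -> outside (row miss)
  C: rows 2-4 cols 4-5 z=2 -> covers; best now C (z=2)
  D: rows 3-9 cols 4-5 z=5 -> covers; best now C (z=2)
Winner: C at z=2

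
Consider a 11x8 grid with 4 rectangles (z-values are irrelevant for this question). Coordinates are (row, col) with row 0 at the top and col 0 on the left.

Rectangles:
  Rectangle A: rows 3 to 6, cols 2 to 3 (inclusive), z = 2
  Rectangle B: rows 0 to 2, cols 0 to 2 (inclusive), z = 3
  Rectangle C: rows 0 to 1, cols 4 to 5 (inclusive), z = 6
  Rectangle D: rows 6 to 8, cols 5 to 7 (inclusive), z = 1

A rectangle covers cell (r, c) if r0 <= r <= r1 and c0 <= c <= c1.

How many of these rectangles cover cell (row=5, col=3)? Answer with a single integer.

Check cell (5,3):
  A: rows 3-6 cols 2-3 -> covers
  B: rows 0-2 cols 0-2 -> outside (row miss)
  C: rows 0-1 cols 4-5 -> outside (row miss)
  D: rows 6-8 cols 5-7 -> outside (row miss)
Count covering = 1

Answer: 1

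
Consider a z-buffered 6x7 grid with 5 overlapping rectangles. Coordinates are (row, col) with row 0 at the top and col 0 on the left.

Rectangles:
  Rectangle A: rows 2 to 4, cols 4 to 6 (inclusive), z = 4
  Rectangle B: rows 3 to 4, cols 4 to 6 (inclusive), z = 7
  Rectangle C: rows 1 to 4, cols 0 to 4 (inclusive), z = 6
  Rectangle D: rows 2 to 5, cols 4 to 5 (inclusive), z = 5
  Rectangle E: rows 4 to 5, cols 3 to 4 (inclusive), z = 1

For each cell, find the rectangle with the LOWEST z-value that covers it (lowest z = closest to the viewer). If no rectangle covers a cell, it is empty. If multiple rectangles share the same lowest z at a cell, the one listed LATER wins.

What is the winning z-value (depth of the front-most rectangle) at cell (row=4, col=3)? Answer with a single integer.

Answer: 1

Derivation:
Check cell (4,3):
  A: rows 2-4 cols 4-6 -> outside (col miss)
  B: rows 3-4 cols 4-6 -> outside (col miss)
  C: rows 1-4 cols 0-4 z=6 -> covers; best now C (z=6)
  D: rows 2-5 cols 4-5 -> outside (col miss)
  E: rows 4-5 cols 3-4 z=1 -> covers; best now E (z=1)
Winner: E at z=1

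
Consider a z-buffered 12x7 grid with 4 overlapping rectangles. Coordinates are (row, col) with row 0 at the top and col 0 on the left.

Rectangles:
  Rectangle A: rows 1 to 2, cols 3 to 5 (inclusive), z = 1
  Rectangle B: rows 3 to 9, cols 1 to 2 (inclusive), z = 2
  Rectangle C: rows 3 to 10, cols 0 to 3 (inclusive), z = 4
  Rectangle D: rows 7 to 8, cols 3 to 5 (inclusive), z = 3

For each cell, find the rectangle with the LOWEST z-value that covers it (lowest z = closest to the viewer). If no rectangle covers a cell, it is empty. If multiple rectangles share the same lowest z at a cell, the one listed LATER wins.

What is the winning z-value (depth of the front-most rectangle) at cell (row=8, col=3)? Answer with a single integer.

Check cell (8,3):
  A: rows 1-2 cols 3-5 -> outside (row miss)
  B: rows 3-9 cols 1-2 -> outside (col miss)
  C: rows 3-10 cols 0-3 z=4 -> covers; best now C (z=4)
  D: rows 7-8 cols 3-5 z=3 -> covers; best now D (z=3)
Winner: D at z=3

Answer: 3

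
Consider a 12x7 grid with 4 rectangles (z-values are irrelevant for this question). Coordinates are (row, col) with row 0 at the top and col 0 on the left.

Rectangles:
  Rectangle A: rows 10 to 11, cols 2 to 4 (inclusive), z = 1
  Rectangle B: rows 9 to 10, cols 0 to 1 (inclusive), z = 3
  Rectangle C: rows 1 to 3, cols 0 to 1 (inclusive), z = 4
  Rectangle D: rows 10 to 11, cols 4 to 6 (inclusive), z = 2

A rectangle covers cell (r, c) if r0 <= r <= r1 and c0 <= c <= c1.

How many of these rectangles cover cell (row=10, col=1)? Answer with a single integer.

Check cell (10,1):
  A: rows 10-11 cols 2-4 -> outside (col miss)
  B: rows 9-10 cols 0-1 -> covers
  C: rows 1-3 cols 0-1 -> outside (row miss)
  D: rows 10-11 cols 4-6 -> outside (col miss)
Count covering = 1

Answer: 1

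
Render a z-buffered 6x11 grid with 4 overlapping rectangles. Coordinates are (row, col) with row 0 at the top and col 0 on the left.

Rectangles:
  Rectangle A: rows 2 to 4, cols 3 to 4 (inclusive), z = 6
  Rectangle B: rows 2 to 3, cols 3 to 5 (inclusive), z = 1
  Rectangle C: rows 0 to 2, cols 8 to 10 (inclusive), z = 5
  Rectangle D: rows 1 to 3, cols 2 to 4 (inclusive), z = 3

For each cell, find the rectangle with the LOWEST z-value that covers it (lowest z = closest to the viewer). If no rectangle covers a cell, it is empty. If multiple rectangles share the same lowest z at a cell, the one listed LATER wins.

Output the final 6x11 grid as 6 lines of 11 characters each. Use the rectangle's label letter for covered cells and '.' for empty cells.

........CCC
..DDD...CCC
..DBBB..CCC
..DBBB.....
...AA......
...........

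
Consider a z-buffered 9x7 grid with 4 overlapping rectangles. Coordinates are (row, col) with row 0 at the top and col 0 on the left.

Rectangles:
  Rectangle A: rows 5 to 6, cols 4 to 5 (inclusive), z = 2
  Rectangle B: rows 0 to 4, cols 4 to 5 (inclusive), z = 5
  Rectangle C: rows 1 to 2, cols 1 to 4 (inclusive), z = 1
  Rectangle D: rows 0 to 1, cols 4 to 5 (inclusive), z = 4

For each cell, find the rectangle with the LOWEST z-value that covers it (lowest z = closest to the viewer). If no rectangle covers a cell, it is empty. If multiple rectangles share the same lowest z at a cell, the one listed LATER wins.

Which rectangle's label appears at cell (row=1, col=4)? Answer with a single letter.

Answer: C

Derivation:
Check cell (1,4):
  A: rows 5-6 cols 4-5 -> outside (row miss)
  B: rows 0-4 cols 4-5 z=5 -> covers; best now B (z=5)
  C: rows 1-2 cols 1-4 z=1 -> covers; best now C (z=1)
  D: rows 0-1 cols 4-5 z=4 -> covers; best now C (z=1)
Winner: C at z=1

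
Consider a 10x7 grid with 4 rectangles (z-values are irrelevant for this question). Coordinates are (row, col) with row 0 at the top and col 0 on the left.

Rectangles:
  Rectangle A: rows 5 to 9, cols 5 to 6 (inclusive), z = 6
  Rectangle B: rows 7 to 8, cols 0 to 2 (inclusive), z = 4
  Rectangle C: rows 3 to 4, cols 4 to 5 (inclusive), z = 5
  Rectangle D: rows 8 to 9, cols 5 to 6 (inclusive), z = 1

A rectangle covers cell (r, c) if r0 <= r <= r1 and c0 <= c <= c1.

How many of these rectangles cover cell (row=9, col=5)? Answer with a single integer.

Check cell (9,5):
  A: rows 5-9 cols 5-6 -> covers
  B: rows 7-8 cols 0-2 -> outside (row miss)
  C: rows 3-4 cols 4-5 -> outside (row miss)
  D: rows 8-9 cols 5-6 -> covers
Count covering = 2

Answer: 2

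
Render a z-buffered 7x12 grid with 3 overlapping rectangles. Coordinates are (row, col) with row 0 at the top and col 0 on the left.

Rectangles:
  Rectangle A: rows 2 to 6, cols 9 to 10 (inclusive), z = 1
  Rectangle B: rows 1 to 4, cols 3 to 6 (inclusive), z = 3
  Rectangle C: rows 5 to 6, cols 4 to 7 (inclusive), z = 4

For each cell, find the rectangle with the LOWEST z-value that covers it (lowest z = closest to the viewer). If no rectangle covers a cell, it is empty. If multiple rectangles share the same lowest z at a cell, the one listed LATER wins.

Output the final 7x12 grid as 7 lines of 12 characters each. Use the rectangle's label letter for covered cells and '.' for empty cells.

............
...BBBB.....
...BBBB..AA.
...BBBB..AA.
...BBBB..AA.
....CCCC.AA.
....CCCC.AA.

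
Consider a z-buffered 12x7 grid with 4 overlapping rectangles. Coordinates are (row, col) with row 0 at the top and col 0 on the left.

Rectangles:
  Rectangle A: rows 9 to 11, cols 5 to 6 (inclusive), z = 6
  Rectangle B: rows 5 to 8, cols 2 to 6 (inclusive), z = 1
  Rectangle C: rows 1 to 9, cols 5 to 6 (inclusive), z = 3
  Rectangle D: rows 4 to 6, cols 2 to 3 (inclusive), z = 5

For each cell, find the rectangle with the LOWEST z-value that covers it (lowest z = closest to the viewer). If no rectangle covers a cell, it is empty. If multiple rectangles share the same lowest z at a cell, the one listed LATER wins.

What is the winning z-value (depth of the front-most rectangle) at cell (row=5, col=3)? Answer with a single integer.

Check cell (5,3):
  A: rows 9-11 cols 5-6 -> outside (row miss)
  B: rows 5-8 cols 2-6 z=1 -> covers; best now B (z=1)
  C: rows 1-9 cols 5-6 -> outside (col miss)
  D: rows 4-6 cols 2-3 z=5 -> covers; best now B (z=1)
Winner: B at z=1

Answer: 1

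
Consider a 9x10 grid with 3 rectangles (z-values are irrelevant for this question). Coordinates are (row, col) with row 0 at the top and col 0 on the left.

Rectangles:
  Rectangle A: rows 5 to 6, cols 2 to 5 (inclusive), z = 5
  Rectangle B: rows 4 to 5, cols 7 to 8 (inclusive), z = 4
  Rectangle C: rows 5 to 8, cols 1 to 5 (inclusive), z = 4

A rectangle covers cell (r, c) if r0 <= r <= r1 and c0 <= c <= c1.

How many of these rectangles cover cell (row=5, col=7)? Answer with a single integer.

Check cell (5,7):
  A: rows 5-6 cols 2-5 -> outside (col miss)
  B: rows 4-5 cols 7-8 -> covers
  C: rows 5-8 cols 1-5 -> outside (col miss)
Count covering = 1

Answer: 1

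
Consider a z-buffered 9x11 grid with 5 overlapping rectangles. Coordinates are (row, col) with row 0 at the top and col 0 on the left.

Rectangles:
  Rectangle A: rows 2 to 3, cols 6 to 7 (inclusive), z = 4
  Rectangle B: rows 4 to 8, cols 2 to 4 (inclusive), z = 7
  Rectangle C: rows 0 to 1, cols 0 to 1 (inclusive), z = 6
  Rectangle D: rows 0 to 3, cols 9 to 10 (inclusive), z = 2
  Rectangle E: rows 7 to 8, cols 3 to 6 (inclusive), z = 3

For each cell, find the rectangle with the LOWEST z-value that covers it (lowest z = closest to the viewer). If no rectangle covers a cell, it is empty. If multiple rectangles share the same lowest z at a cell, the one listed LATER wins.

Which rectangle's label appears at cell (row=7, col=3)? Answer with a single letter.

Answer: E

Derivation:
Check cell (7,3):
  A: rows 2-3 cols 6-7 -> outside (row miss)
  B: rows 4-8 cols 2-4 z=7 -> covers; best now B (z=7)
  C: rows 0-1 cols 0-1 -> outside (row miss)
  D: rows 0-3 cols 9-10 -> outside (row miss)
  E: rows 7-8 cols 3-6 z=3 -> covers; best now E (z=3)
Winner: E at z=3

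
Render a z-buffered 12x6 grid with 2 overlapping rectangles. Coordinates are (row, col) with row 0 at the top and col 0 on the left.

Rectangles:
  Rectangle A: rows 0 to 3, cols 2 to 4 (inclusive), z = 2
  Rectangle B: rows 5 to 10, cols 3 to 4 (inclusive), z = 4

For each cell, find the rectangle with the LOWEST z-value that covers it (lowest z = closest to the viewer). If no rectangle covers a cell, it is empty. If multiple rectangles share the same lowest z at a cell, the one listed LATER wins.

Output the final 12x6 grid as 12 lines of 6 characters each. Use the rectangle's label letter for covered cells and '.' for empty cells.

..AAA.
..AAA.
..AAA.
..AAA.
......
...BB.
...BB.
...BB.
...BB.
...BB.
...BB.
......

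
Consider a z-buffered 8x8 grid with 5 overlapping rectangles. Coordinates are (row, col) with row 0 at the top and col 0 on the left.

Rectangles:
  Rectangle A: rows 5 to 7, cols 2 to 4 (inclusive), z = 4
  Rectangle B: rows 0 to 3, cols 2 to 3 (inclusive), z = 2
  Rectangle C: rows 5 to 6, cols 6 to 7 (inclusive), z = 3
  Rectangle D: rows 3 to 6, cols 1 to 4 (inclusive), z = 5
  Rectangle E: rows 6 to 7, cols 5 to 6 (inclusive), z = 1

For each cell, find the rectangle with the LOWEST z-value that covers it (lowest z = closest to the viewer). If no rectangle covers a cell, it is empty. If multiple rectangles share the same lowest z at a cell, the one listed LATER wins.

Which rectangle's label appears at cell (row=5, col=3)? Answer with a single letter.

Answer: A

Derivation:
Check cell (5,3):
  A: rows 5-7 cols 2-4 z=4 -> covers; best now A (z=4)
  B: rows 0-3 cols 2-3 -> outside (row miss)
  C: rows 5-6 cols 6-7 -> outside (col miss)
  D: rows 3-6 cols 1-4 z=5 -> covers; best now A (z=4)
  E: rows 6-7 cols 5-6 -> outside (row miss)
Winner: A at z=4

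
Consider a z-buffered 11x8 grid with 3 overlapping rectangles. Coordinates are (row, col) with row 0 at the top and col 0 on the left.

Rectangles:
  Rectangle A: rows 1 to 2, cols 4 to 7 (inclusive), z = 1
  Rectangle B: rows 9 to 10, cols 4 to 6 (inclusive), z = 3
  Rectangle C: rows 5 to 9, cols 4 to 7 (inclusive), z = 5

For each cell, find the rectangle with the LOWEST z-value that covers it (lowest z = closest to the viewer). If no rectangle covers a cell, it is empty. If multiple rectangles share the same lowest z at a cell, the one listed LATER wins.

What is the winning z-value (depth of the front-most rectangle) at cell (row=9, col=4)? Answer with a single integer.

Check cell (9,4):
  A: rows 1-2 cols 4-7 -> outside (row miss)
  B: rows 9-10 cols 4-6 z=3 -> covers; best now B (z=3)
  C: rows 5-9 cols 4-7 z=5 -> covers; best now B (z=3)
Winner: B at z=3

Answer: 3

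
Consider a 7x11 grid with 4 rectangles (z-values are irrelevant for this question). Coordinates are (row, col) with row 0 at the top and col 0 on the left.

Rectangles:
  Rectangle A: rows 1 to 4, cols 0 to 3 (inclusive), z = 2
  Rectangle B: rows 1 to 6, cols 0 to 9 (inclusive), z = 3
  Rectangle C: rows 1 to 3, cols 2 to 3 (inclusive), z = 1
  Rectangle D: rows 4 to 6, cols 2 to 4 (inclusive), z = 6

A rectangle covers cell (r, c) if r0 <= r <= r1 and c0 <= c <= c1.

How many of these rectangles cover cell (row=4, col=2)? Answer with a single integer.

Check cell (4,2):
  A: rows 1-4 cols 0-3 -> covers
  B: rows 1-6 cols 0-9 -> covers
  C: rows 1-3 cols 2-3 -> outside (row miss)
  D: rows 4-6 cols 2-4 -> covers
Count covering = 3

Answer: 3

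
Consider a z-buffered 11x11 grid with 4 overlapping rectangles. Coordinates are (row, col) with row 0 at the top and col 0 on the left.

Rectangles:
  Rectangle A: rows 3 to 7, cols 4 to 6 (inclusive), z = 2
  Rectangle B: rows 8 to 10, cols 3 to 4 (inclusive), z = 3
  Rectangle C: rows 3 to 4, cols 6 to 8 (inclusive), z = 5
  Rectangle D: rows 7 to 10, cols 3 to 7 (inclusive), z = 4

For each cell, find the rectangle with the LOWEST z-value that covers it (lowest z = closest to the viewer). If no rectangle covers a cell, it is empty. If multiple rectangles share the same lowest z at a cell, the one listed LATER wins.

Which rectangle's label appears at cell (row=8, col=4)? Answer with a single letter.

Check cell (8,4):
  A: rows 3-7 cols 4-6 -> outside (row miss)
  B: rows 8-10 cols 3-4 z=3 -> covers; best now B (z=3)
  C: rows 3-4 cols 6-8 -> outside (row miss)
  D: rows 7-10 cols 3-7 z=4 -> covers; best now B (z=3)
Winner: B at z=3

Answer: B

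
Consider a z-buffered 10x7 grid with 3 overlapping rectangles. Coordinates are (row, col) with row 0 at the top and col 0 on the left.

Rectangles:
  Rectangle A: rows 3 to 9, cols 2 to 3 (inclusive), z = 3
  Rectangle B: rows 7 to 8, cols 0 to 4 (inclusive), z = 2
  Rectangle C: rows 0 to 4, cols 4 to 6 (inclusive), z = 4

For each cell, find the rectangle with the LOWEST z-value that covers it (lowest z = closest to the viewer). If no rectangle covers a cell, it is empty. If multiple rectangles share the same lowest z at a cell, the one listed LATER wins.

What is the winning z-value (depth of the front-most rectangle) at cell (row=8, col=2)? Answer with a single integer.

Check cell (8,2):
  A: rows 3-9 cols 2-3 z=3 -> covers; best now A (z=3)
  B: rows 7-8 cols 0-4 z=2 -> covers; best now B (z=2)
  C: rows 0-4 cols 4-6 -> outside (row miss)
Winner: B at z=2

Answer: 2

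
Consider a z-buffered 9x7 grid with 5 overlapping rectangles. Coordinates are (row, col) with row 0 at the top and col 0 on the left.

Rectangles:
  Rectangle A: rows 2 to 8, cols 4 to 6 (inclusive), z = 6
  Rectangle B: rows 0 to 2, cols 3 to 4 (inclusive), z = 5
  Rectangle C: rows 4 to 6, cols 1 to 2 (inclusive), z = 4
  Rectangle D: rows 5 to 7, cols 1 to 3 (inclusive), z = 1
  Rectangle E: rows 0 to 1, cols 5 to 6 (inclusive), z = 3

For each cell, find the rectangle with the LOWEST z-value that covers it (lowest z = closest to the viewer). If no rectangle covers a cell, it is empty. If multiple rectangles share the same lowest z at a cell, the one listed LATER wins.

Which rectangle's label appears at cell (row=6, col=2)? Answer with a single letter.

Check cell (6,2):
  A: rows 2-8 cols 4-6 -> outside (col miss)
  B: rows 0-2 cols 3-4 -> outside (row miss)
  C: rows 4-6 cols 1-2 z=4 -> covers; best now C (z=4)
  D: rows 5-7 cols 1-3 z=1 -> covers; best now D (z=1)
  E: rows 0-1 cols 5-6 -> outside (row miss)
Winner: D at z=1

Answer: D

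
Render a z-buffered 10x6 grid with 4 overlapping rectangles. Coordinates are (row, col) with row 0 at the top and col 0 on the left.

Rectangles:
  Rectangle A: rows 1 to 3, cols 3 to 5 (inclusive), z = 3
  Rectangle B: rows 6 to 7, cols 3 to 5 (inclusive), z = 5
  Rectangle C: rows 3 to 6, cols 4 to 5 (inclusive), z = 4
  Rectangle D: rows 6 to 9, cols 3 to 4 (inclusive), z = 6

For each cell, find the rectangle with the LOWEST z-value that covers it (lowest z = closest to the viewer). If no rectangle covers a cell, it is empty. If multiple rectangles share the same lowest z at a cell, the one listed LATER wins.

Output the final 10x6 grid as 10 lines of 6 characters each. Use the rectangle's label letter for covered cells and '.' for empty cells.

......
...AAA
...AAA
...AAA
....CC
....CC
...BCC
...BBB
...DD.
...DD.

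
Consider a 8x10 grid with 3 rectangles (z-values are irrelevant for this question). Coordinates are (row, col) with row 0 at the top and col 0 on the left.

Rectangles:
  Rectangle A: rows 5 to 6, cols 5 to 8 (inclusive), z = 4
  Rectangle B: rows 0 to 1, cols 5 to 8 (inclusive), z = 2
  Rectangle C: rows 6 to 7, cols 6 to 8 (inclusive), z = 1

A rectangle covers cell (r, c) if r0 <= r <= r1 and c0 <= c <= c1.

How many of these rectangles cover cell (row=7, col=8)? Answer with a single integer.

Answer: 1

Derivation:
Check cell (7,8):
  A: rows 5-6 cols 5-8 -> outside (row miss)
  B: rows 0-1 cols 5-8 -> outside (row miss)
  C: rows 6-7 cols 6-8 -> covers
Count covering = 1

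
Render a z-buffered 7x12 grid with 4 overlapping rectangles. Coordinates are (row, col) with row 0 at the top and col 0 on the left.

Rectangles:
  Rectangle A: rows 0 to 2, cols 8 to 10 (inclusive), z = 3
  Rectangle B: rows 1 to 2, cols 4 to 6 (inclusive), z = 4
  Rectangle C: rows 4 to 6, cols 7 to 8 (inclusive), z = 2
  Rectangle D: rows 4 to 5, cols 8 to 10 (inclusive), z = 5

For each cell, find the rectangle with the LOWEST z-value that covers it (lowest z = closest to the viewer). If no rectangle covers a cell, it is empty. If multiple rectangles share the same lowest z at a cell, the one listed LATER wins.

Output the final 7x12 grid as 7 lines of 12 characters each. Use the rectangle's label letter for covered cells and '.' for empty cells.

........AAA.
....BBB.AAA.
....BBB.AAA.
............
.......CCDD.
.......CCDD.
.......CC...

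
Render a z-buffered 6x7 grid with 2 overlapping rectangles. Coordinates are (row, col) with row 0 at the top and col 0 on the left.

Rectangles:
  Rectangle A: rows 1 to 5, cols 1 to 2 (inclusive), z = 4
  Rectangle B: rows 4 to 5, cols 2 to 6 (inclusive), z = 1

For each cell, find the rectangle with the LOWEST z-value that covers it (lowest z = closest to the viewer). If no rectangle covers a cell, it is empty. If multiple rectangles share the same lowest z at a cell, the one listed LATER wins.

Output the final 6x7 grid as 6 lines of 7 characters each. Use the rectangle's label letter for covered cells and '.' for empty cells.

.......
.AA....
.AA....
.AA....
.ABBBBB
.ABBBBB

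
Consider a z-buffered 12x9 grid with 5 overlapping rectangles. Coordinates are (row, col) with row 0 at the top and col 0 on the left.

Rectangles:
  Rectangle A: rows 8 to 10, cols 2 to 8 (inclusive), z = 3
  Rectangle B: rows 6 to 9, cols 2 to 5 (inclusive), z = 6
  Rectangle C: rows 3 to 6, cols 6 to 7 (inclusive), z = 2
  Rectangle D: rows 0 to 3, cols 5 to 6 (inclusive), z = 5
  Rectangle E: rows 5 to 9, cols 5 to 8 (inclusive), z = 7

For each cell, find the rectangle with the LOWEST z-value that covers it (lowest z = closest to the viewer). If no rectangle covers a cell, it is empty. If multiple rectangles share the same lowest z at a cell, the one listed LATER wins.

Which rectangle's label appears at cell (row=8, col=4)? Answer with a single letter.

Check cell (8,4):
  A: rows 8-10 cols 2-8 z=3 -> covers; best now A (z=3)
  B: rows 6-9 cols 2-5 z=6 -> covers; best now A (z=3)
  C: rows 3-6 cols 6-7 -> outside (row miss)
  D: rows 0-3 cols 5-6 -> outside (row miss)
  E: rows 5-9 cols 5-8 -> outside (col miss)
Winner: A at z=3

Answer: A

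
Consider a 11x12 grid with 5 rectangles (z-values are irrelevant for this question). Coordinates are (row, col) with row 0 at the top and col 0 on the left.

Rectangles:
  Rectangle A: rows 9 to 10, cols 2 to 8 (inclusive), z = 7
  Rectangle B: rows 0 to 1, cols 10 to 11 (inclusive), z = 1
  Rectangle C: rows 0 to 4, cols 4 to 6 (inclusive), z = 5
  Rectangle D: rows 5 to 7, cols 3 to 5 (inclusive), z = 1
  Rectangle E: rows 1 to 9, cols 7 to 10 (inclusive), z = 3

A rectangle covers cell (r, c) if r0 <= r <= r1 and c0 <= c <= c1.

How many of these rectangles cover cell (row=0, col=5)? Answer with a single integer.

Answer: 1

Derivation:
Check cell (0,5):
  A: rows 9-10 cols 2-8 -> outside (row miss)
  B: rows 0-1 cols 10-11 -> outside (col miss)
  C: rows 0-4 cols 4-6 -> covers
  D: rows 5-7 cols 3-5 -> outside (row miss)
  E: rows 1-9 cols 7-10 -> outside (row miss)
Count covering = 1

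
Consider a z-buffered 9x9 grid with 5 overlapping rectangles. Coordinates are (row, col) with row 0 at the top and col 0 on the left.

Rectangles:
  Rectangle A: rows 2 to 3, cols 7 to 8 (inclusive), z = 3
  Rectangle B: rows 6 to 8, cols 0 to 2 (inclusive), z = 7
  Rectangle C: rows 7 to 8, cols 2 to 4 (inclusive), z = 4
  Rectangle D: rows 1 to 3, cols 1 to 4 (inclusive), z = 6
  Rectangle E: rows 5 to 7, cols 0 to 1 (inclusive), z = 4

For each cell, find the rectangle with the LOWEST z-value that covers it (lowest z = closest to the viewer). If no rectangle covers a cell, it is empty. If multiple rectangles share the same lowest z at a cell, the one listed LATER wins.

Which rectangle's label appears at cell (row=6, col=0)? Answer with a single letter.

Check cell (6,0):
  A: rows 2-3 cols 7-8 -> outside (row miss)
  B: rows 6-8 cols 0-2 z=7 -> covers; best now B (z=7)
  C: rows 7-8 cols 2-4 -> outside (row miss)
  D: rows 1-3 cols 1-4 -> outside (row miss)
  E: rows 5-7 cols 0-1 z=4 -> covers; best now E (z=4)
Winner: E at z=4

Answer: E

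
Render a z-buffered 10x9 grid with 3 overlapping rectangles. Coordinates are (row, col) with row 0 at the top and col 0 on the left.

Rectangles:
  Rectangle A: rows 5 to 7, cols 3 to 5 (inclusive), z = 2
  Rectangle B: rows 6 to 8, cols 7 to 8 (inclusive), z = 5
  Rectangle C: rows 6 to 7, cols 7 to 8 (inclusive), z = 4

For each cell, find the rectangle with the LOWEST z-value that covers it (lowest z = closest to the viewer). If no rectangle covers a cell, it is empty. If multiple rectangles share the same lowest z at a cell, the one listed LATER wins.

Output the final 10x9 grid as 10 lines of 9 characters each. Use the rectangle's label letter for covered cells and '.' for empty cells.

.........
.........
.........
.........
.........
...AAA...
...AAA.CC
...AAA.CC
.......BB
.........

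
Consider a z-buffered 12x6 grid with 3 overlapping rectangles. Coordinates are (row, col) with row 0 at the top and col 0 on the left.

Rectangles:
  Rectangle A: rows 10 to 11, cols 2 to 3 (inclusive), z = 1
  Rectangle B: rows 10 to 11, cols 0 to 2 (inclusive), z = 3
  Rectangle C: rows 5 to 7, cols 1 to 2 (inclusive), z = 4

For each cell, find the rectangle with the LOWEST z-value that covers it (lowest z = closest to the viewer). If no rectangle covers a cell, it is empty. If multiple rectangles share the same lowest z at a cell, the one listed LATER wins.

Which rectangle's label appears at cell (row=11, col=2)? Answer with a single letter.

Answer: A

Derivation:
Check cell (11,2):
  A: rows 10-11 cols 2-3 z=1 -> covers; best now A (z=1)
  B: rows 10-11 cols 0-2 z=3 -> covers; best now A (z=1)
  C: rows 5-7 cols 1-2 -> outside (row miss)
Winner: A at z=1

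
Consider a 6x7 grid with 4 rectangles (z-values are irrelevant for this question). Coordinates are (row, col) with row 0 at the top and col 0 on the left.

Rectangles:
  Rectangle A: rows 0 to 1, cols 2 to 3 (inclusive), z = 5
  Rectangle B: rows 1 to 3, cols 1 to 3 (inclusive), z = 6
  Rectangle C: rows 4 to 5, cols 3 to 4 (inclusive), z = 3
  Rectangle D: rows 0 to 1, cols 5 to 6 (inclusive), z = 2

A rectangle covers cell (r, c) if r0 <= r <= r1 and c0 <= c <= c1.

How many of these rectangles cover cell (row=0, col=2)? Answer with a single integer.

Check cell (0,2):
  A: rows 0-1 cols 2-3 -> covers
  B: rows 1-3 cols 1-3 -> outside (row miss)
  C: rows 4-5 cols 3-4 -> outside (row miss)
  D: rows 0-1 cols 5-6 -> outside (col miss)
Count covering = 1

Answer: 1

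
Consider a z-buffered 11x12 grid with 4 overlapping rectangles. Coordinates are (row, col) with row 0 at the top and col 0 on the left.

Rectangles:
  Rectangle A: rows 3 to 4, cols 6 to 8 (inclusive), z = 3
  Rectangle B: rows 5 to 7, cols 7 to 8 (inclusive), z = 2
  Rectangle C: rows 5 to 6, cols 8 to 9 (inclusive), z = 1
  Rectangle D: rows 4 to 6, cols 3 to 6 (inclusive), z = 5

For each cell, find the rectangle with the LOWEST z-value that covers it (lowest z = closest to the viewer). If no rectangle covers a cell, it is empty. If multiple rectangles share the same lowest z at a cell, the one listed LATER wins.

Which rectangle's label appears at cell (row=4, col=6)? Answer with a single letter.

Check cell (4,6):
  A: rows 3-4 cols 6-8 z=3 -> covers; best now A (z=3)
  B: rows 5-7 cols 7-8 -> outside (row miss)
  C: rows 5-6 cols 8-9 -> outside (row miss)
  D: rows 4-6 cols 3-6 z=5 -> covers; best now A (z=3)
Winner: A at z=3

Answer: A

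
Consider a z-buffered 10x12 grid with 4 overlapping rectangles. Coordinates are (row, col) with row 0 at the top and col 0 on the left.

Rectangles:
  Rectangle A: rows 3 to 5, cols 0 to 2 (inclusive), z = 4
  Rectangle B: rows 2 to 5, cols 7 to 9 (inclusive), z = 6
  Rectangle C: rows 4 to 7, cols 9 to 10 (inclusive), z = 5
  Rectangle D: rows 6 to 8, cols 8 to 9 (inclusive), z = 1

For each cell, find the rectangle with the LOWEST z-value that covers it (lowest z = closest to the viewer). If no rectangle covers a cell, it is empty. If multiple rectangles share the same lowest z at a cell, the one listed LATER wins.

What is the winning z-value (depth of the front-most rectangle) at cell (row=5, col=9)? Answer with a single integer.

Answer: 5

Derivation:
Check cell (5,9):
  A: rows 3-5 cols 0-2 -> outside (col miss)
  B: rows 2-5 cols 7-9 z=6 -> covers; best now B (z=6)
  C: rows 4-7 cols 9-10 z=5 -> covers; best now C (z=5)
  D: rows 6-8 cols 8-9 -> outside (row miss)
Winner: C at z=5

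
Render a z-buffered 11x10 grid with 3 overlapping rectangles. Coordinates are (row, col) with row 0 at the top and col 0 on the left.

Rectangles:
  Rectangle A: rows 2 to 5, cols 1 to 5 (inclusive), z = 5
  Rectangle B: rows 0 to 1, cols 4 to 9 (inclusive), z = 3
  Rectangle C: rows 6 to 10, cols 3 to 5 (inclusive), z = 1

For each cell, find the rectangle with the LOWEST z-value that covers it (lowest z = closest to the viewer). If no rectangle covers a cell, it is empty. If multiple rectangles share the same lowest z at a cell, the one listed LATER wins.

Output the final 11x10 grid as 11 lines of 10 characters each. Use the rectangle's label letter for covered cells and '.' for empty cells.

....BBBBBB
....BBBBBB
.AAAAA....
.AAAAA....
.AAAAA....
.AAAAA....
...CCC....
...CCC....
...CCC....
...CCC....
...CCC....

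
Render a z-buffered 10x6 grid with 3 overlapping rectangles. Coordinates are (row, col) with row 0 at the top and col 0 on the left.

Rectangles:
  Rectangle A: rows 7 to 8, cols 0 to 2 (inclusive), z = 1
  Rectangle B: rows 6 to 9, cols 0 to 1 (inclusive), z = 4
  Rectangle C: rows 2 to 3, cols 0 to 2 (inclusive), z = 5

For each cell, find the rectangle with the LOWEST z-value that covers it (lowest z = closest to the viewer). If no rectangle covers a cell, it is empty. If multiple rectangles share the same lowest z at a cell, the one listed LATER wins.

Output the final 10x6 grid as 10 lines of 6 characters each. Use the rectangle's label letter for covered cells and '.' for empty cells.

......
......
CCC...
CCC...
......
......
BB....
AAA...
AAA...
BB....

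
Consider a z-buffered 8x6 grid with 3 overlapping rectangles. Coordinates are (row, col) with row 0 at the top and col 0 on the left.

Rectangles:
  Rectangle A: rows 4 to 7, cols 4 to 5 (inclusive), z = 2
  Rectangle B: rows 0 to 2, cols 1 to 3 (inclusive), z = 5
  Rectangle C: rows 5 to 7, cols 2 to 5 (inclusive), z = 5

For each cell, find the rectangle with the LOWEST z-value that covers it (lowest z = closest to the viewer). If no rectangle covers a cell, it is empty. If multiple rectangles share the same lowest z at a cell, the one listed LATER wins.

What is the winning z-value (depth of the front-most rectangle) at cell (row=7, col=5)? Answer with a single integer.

Answer: 2

Derivation:
Check cell (7,5):
  A: rows 4-7 cols 4-5 z=2 -> covers; best now A (z=2)
  B: rows 0-2 cols 1-3 -> outside (row miss)
  C: rows 5-7 cols 2-5 z=5 -> covers; best now A (z=2)
Winner: A at z=2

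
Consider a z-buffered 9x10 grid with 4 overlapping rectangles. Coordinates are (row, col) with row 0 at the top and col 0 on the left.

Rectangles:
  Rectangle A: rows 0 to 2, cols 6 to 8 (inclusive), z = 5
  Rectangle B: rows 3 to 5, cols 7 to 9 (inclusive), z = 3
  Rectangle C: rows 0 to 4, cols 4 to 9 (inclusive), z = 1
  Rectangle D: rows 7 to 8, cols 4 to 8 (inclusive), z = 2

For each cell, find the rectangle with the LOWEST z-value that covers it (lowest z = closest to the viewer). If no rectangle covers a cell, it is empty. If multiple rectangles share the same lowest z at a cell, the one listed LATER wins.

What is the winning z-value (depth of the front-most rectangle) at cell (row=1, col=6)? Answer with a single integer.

Answer: 1

Derivation:
Check cell (1,6):
  A: rows 0-2 cols 6-8 z=5 -> covers; best now A (z=5)
  B: rows 3-5 cols 7-9 -> outside (row miss)
  C: rows 0-4 cols 4-9 z=1 -> covers; best now C (z=1)
  D: rows 7-8 cols 4-8 -> outside (row miss)
Winner: C at z=1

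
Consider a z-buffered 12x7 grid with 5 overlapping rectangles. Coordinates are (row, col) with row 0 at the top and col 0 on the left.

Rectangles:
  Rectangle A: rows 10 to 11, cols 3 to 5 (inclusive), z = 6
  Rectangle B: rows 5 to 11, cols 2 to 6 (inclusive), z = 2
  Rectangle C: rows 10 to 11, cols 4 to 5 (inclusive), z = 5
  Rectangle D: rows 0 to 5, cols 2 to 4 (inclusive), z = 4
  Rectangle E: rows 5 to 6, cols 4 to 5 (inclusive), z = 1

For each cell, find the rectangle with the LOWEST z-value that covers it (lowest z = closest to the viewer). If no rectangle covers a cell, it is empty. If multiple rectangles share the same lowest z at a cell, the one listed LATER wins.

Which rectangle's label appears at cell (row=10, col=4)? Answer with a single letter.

Check cell (10,4):
  A: rows 10-11 cols 3-5 z=6 -> covers; best now A (z=6)
  B: rows 5-11 cols 2-6 z=2 -> covers; best now B (z=2)
  C: rows 10-11 cols 4-5 z=5 -> covers; best now B (z=2)
  D: rows 0-5 cols 2-4 -> outside (row miss)
  E: rows 5-6 cols 4-5 -> outside (row miss)
Winner: B at z=2

Answer: B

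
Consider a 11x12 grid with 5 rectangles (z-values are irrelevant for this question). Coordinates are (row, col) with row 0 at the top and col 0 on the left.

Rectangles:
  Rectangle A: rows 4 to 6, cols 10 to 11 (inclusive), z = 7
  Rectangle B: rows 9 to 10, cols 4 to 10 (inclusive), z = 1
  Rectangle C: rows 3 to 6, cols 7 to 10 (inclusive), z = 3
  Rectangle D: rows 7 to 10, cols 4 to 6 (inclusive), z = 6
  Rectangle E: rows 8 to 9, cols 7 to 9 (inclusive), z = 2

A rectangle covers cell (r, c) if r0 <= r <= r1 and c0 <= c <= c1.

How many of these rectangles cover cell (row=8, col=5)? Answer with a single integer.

Check cell (8,5):
  A: rows 4-6 cols 10-11 -> outside (row miss)
  B: rows 9-10 cols 4-10 -> outside (row miss)
  C: rows 3-6 cols 7-10 -> outside (row miss)
  D: rows 7-10 cols 4-6 -> covers
  E: rows 8-9 cols 7-9 -> outside (col miss)
Count covering = 1

Answer: 1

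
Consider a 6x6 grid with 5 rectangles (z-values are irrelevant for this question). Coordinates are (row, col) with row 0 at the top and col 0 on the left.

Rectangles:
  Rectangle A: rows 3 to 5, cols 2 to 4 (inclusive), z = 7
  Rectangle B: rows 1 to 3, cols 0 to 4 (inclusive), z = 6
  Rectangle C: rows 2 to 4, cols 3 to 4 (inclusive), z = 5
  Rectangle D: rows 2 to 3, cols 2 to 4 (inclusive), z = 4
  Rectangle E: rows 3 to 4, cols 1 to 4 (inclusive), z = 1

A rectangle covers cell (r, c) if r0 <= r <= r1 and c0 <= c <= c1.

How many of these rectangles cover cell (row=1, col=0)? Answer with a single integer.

Check cell (1,0):
  A: rows 3-5 cols 2-4 -> outside (row miss)
  B: rows 1-3 cols 0-4 -> covers
  C: rows 2-4 cols 3-4 -> outside (row miss)
  D: rows 2-3 cols 2-4 -> outside (row miss)
  E: rows 3-4 cols 1-4 -> outside (row miss)
Count covering = 1

Answer: 1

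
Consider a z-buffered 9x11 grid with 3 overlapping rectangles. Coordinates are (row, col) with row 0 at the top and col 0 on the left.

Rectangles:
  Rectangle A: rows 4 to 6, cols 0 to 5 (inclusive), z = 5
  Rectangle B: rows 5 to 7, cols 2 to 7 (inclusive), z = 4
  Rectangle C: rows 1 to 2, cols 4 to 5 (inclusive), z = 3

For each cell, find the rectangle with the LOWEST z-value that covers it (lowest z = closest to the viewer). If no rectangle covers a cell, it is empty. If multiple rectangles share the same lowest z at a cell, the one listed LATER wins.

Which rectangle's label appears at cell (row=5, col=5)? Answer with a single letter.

Check cell (5,5):
  A: rows 4-6 cols 0-5 z=5 -> covers; best now A (z=5)
  B: rows 5-7 cols 2-7 z=4 -> covers; best now B (z=4)
  C: rows 1-2 cols 4-5 -> outside (row miss)
Winner: B at z=4

Answer: B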